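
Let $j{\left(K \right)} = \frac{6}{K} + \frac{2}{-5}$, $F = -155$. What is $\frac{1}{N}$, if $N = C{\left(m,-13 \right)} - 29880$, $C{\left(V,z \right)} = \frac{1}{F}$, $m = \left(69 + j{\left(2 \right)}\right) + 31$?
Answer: $- \frac{155}{4631401} \approx -3.3467 \cdot 10^{-5}$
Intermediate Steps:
$j{\left(K \right)} = - \frac{2}{5} + \frac{6}{K}$ ($j{\left(K \right)} = \frac{6}{K} + 2 \left(- \frac{1}{5}\right) = \frac{6}{K} - \frac{2}{5} = - \frac{2}{5} + \frac{6}{K}$)
$m = \frac{513}{5}$ ($m = \left(69 - \left(\frac{2}{5} - \frac{6}{2}\right)\right) + 31 = \left(69 + \left(- \frac{2}{5} + 6 \cdot \frac{1}{2}\right)\right) + 31 = \left(69 + \left(- \frac{2}{5} + 3\right)\right) + 31 = \left(69 + \frac{13}{5}\right) + 31 = \frac{358}{5} + 31 = \frac{513}{5} \approx 102.6$)
$C{\left(V,z \right)} = - \frac{1}{155}$ ($C{\left(V,z \right)} = \frac{1}{-155} = - \frac{1}{155}$)
$N = - \frac{4631401}{155}$ ($N = - \frac{1}{155} - 29880 = - \frac{4631401}{155} \approx -29880.0$)
$\frac{1}{N} = \frac{1}{- \frac{4631401}{155}} = - \frac{155}{4631401}$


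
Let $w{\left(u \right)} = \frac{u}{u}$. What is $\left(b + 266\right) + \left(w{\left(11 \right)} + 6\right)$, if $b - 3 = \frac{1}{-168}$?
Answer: $\frac{46367}{168} \approx 275.99$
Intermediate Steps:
$w{\left(u \right)} = 1$
$b = \frac{503}{168}$ ($b = 3 + \frac{1}{-168} = 3 - \frac{1}{168} = \frac{503}{168} \approx 2.994$)
$\left(b + 266\right) + \left(w{\left(11 \right)} + 6\right) = \left(\frac{503}{168} + 266\right) + \left(1 + 6\right) = \frac{45191}{168} + 7 = \frac{46367}{168}$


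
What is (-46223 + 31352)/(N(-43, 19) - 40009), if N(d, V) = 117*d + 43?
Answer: 4957/14999 ≈ 0.33049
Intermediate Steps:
N(d, V) = 43 + 117*d
(-46223 + 31352)/(N(-43, 19) - 40009) = (-46223 + 31352)/((43 + 117*(-43)) - 40009) = -14871/((43 - 5031) - 40009) = -14871/(-4988 - 40009) = -14871/(-44997) = -14871*(-1/44997) = 4957/14999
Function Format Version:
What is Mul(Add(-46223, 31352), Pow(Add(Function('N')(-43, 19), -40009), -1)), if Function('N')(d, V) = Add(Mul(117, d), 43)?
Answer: Rational(4957, 14999) ≈ 0.33049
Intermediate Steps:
Function('N')(d, V) = Add(43, Mul(117, d))
Mul(Add(-46223, 31352), Pow(Add(Function('N')(-43, 19), -40009), -1)) = Mul(Add(-46223, 31352), Pow(Add(Add(43, Mul(117, -43)), -40009), -1)) = Mul(-14871, Pow(Add(Add(43, -5031), -40009), -1)) = Mul(-14871, Pow(Add(-4988, -40009), -1)) = Mul(-14871, Pow(-44997, -1)) = Mul(-14871, Rational(-1, 44997)) = Rational(4957, 14999)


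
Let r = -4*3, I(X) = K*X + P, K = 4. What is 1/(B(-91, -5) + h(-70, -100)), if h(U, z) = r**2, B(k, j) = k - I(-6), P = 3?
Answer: 1/74 ≈ 0.013514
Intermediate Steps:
I(X) = 3 + 4*X (I(X) = 4*X + 3 = 3 + 4*X)
r = -12
B(k, j) = 21 + k (B(k, j) = k - (3 + 4*(-6)) = k - (3 - 24) = k - 1*(-21) = k + 21 = 21 + k)
h(U, z) = 144 (h(U, z) = (-12)**2 = 144)
1/(B(-91, -5) + h(-70, -100)) = 1/((21 - 91) + 144) = 1/(-70 + 144) = 1/74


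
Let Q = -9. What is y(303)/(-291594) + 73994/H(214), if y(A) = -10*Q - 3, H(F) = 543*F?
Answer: 3594349477/5647300998 ≈ 0.63647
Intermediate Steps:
y(A) = 87 (y(A) = -10*(-9) - 3 = 90 - 3 = 87)
y(303)/(-291594) + 73994/H(214) = 87/(-291594) + 73994/((543*214)) = 87*(-1/291594) + 73994/116202 = -29/97198 + 73994*(1/116202) = -29/97198 + 36997/58101 = 3594349477/5647300998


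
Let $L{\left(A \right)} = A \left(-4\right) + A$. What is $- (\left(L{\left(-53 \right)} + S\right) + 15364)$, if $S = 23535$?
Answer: $-39058$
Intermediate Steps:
$L{\left(A \right)} = - 3 A$ ($L{\left(A \right)} = - 4 A + A = - 3 A$)
$- (\left(L{\left(-53 \right)} + S\right) + 15364) = - (\left(\left(-3\right) \left(-53\right) + 23535\right) + 15364) = - (\left(159 + 23535\right) + 15364) = - (23694 + 15364) = \left(-1\right) 39058 = -39058$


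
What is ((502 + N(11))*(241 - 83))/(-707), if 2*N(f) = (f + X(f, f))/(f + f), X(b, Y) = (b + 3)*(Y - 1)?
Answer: -250983/2222 ≈ -112.95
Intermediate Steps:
X(b, Y) = (-1 + Y)*(3 + b) (X(b, Y) = (3 + b)*(-1 + Y) = (-1 + Y)*(3 + b))
N(f) = (-3 + f² + 3*f)/(4*f) (N(f) = ((f + (-3 - f + 3*f + f*f))/(f + f))/2 = ((f + (-3 - f + 3*f + f²))/((2*f)))/2 = ((f + (-3 + f² + 2*f))*(1/(2*f)))/2 = ((-3 + f² + 3*f)*(1/(2*f)))/2 = ((-3 + f² + 3*f)/(2*f))/2 = (-3 + f² + 3*f)/(4*f))
((502 + N(11))*(241 - 83))/(-707) = ((502 + (¼)*(-3 + 11² + 3*11)/11)*(241 - 83))/(-707) = ((502 + (¼)*(1/11)*(-3 + 121 + 33))*158)*(-1/707) = ((502 + (¼)*(1/11)*151)*158)*(-1/707) = ((502 + 151/44)*158)*(-1/707) = ((22239/44)*158)*(-1/707) = (1756881/22)*(-1/707) = -250983/2222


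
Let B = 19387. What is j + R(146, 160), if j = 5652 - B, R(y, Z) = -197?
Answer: -13932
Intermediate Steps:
j = -13735 (j = 5652 - 1*19387 = 5652 - 19387 = -13735)
j + R(146, 160) = -13735 - 197 = -13932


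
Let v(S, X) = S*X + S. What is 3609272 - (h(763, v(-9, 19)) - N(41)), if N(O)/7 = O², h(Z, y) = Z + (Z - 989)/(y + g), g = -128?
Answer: 557522391/154 ≈ 3.6203e+6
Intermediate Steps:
v(S, X) = S + S*X
h(Z, y) = Z + (-989 + Z)/(-128 + y) (h(Z, y) = Z + (Z - 989)/(y - 128) = Z + (-989 + Z)/(-128 + y))
N(O) = 7*O²
3609272 - (h(763, v(-9, 19)) - N(41)) = 3609272 - ((-989 - 127*763 + 763*(-9*(1 + 19)))/(-128 - 9*(1 + 19)) - 7*41²) = 3609272 - ((-989 - 96901 + 763*(-9*20))/(-128 - 9*20) - 7*1681) = 3609272 - ((-989 - 96901 + 763*(-180))/(-128 - 180) - 1*11767) = 3609272 - ((-989 - 96901 - 137340)/(-308) - 11767) = 3609272 - (-1/308*(-235230) - 11767) = 3609272 - (117615/154 - 11767) = 3609272 - 1*(-1694503/154) = 3609272 + 1694503/154 = 557522391/154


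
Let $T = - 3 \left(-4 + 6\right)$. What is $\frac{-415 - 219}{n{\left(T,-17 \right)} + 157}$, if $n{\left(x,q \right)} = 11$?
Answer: $- \frac{317}{84} \approx -3.7738$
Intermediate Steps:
$T = -6$ ($T = \left(-3\right) 2 = -6$)
$\frac{-415 - 219}{n{\left(T,-17 \right)} + 157} = \frac{-415 - 219}{11 + 157} = - \frac{634}{168} = \left(-634\right) \frac{1}{168} = - \frac{317}{84}$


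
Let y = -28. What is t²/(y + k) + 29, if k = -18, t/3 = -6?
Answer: 505/23 ≈ 21.957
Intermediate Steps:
t = -18 (t = 3*(-6) = -18)
t²/(y + k) + 29 = (-18)²/(-28 - 18) + 29 = 324/(-46) + 29 = -1/46*324 + 29 = -162/23 + 29 = 505/23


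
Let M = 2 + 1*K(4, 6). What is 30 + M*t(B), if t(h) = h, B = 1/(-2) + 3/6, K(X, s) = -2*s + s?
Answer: 30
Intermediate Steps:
K(X, s) = -s
B = 0 (B = 1*(-½) + 3*(⅙) = -½ + ½ = 0)
M = -4 (M = 2 + 1*(-1*6) = 2 + 1*(-6) = 2 - 6 = -4)
30 + M*t(B) = 30 - 4*0 = 30 + 0 = 30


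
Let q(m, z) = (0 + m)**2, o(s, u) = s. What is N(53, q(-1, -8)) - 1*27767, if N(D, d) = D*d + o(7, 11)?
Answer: -27707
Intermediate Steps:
q(m, z) = m**2
N(D, d) = 7 + D*d (N(D, d) = D*d + 7 = 7 + D*d)
N(53, q(-1, -8)) - 1*27767 = (7 + 53*(-1)**2) - 1*27767 = (7 + 53*1) - 27767 = (7 + 53) - 27767 = 60 - 27767 = -27707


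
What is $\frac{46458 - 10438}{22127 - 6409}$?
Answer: $\frac{18010}{7859} \approx 2.2916$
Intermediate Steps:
$\frac{46458 - 10438}{22127 - 6409} = \frac{36020}{15718} = 36020 \cdot \frac{1}{15718} = \frac{18010}{7859}$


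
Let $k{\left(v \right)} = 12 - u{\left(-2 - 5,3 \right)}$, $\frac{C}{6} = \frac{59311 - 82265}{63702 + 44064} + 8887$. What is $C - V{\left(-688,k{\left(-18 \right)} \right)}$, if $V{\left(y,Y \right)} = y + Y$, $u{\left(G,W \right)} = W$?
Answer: $\frac{969889007}{17961} \approx 54000.0$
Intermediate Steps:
$C = \frac{957693488}{17961}$ ($C = 6 \left(\frac{59311 - 82265}{63702 + 44064} + 8887\right) = 6 \left(- \frac{22954}{107766} + 8887\right) = 6 \left(\left(-22954\right) \frac{1}{107766} + 8887\right) = 6 \left(- \frac{11477}{53883} + 8887\right) = 6 \cdot \frac{478846744}{53883} = \frac{957693488}{17961} \approx 53321.0$)
$k{\left(v \right)} = 9$ ($k{\left(v \right)} = 12 - 3 = 9$)
$V{\left(y,Y \right)} = Y + y$
$C - V{\left(-688,k{\left(-18 \right)} \right)} = \frac{957693488}{17961} - \left(9 - 688\right) = \frac{957693488}{17961} - -679 = \frac{957693488}{17961} + 679 = \frac{969889007}{17961}$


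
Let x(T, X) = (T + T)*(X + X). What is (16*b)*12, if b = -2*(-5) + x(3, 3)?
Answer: 8832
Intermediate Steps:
x(T, X) = 4*T*X (x(T, X) = (2*T)*(2*X) = 4*T*X)
b = 46 (b = -2*(-5) + 4*3*3 = 10 + 36 = 46)
(16*b)*12 = (16*46)*12 = 736*12 = 8832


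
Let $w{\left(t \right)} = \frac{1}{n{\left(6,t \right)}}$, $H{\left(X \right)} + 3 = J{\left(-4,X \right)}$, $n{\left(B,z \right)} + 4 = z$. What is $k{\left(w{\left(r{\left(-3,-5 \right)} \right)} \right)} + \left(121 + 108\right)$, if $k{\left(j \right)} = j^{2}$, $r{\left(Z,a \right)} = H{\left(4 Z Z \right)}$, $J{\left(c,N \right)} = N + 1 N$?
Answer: $\frac{967526}{4225} \approx 229.0$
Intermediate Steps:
$n{\left(B,z \right)} = -4 + z$
$J{\left(c,N \right)} = 2 N$ ($J{\left(c,N \right)} = N + N = 2 N$)
$H{\left(X \right)} = -3 + 2 X$
$r{\left(Z,a \right)} = -3 + 8 Z^{2}$ ($r{\left(Z,a \right)} = -3 + 2 \cdot 4 Z Z = -3 + 2 \cdot 4 Z^{2} = -3 + 8 Z^{2}$)
$w{\left(t \right)} = \frac{1}{-4 + t}$
$k{\left(w{\left(r{\left(-3,-5 \right)} \right)} \right)} + \left(121 + 108\right) = \left(\frac{1}{-4 - \left(3 - 8 \left(-3\right)^{2}\right)}\right)^{2} + \left(121 + 108\right) = \left(\frac{1}{-4 + \left(-3 + 8 \cdot 9\right)}\right)^{2} + 229 = \left(\frac{1}{-4 + \left(-3 + 72\right)}\right)^{2} + 229 = \left(\frac{1}{-4 + 69}\right)^{2} + 229 = \left(\frac{1}{65}\right)^{2} + 229 = \frac{1}{4225} + 229 = \frac{967526}{4225}$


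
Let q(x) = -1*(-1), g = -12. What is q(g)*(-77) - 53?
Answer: -130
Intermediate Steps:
q(x) = 1
q(g)*(-77) - 53 = 1*(-77) - 53 = -77 - 53 = -130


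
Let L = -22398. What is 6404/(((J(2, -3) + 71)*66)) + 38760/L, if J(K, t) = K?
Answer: -3609074/8992797 ≈ -0.40133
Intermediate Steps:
6404/(((J(2, -3) + 71)*66)) + 38760/L = 6404/(((2 + 71)*66)) + 38760/(-22398) = 6404/((73*66)) + 38760*(-1/22398) = 6404/4818 - 6460/3733 = 6404*(1/4818) - 6460/3733 = 3202/2409 - 6460/3733 = -3609074/8992797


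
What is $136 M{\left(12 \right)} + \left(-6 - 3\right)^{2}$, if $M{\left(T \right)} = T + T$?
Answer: $3345$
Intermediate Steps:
$M{\left(T \right)} = 2 T$
$136 M{\left(12 \right)} + \left(-6 - 3\right)^{2} = 136 \cdot 2 \cdot 12 + \left(-6 - 3\right)^{2} = 136 \cdot 24 + \left(-9\right)^{2} = 3264 + 81 = 3345$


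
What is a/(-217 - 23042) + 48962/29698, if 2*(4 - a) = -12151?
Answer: 319419389/230248594 ≈ 1.3873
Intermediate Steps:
a = 12159/2 (a = 4 - ½*(-12151) = 4 + 12151/2 = 12159/2 ≈ 6079.5)
a/(-217 - 23042) + 48962/29698 = 12159/(2*(-217 - 23042)) + 48962/29698 = (12159/2)/(-23259) + 48962*(1/29698) = (12159/2)*(-1/23259) + 24481/14849 = -4053/15506 + 24481/14849 = 319419389/230248594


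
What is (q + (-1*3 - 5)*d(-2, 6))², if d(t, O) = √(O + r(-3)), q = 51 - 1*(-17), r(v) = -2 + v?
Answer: 3600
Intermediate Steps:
q = 68 (q = 51 + 17 = 68)
d(t, O) = √(-5 + O) (d(t, O) = √(O + (-2 - 3)) = √(O - 5) = √(-5 + O))
(q + (-1*3 - 5)*d(-2, 6))² = (68 + (-1*3 - 5)*√(-5 + 6))² = (68 + (-3 - 5)*√1)² = (68 - 8*1)² = (68 - 8)² = 60² = 3600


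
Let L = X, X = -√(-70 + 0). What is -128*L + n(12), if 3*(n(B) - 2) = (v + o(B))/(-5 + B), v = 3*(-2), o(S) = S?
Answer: 16/7 + 128*I*√70 ≈ 2.2857 + 1070.9*I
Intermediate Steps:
v = -6
n(B) = 2 + (-6 + B)/(3*(-5 + B)) (n(B) = 2 + ((-6 + B)/(-5 + B))/3 = 2 + (-6 + B)/(3*(-5 + B)))
X = -I*√70 (X = -√(-70) = -I*√70 ≈ -8.3666*I)
L = -I*√70 ≈ -8.3666*I
-128*L + n(12) = -(-128)*I*√70 + (-36 + 7*12)/(3*(-5 + 12)) = 128*I*√70 + (⅓)*(-36 + 84)/7 = 128*I*√70 + (⅓)*(⅐)*48 = 128*I*√70 + 16/7 = 16/7 + 128*I*√70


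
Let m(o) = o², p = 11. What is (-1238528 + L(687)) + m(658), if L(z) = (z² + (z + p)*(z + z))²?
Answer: 2047820296877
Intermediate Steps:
L(z) = (z² + 2*z*(11 + z))² (L(z) = (z² + (z + 11)*(z + z))² = (z² + (11 + z)*(2*z))² = (z² + 2*z*(11 + z))²)
(-1238528 + L(687)) + m(658) = (-1238528 + 687²*(22 + 3*687)²) + 658² = (-1238528 + 471969*(22 + 2061)²) + 432964 = (-1238528 + 471969*2083²) + 432964 = (-1238528 + 471969*4338889) + 432964 = (-1238528 + 2047821102441) + 432964 = 2047819863913 + 432964 = 2047820296877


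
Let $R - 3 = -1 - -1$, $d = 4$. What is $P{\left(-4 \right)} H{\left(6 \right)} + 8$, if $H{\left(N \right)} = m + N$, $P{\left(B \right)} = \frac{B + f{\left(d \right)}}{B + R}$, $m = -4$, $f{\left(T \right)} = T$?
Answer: $8$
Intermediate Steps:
$R = 3$ ($R = 3 - 0 = 3 + \left(-1 + 1\right) = 3 + 0 = 3$)
$P{\left(B \right)} = \frac{4 + B}{3 + B}$ ($P{\left(B \right)} = \frac{B + 4}{B + 3} = \frac{4 + B}{3 + B}$)
$H{\left(N \right)} = -4 + N$
$P{\left(-4 \right)} H{\left(6 \right)} + 8 = \frac{4 - 4}{3 - 4} \left(-4 + 6\right) + 8 = \frac{1}{-1} \cdot 0 \cdot 2 + 8 = \left(-1\right) 0 \cdot 2 + 8 = 0 \cdot 2 + 8 = 0 + 8 = 8$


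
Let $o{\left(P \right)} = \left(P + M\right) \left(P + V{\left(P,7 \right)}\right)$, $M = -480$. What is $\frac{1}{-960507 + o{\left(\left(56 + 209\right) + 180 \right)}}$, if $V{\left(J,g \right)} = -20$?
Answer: $- \frac{1}{975382} \approx -1.0252 \cdot 10^{-6}$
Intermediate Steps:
$o{\left(P \right)} = \left(-480 + P\right) \left(-20 + P\right)$ ($o{\left(P \right)} = \left(P - 480\right) \left(P - 20\right) = \left(-480 + P\right) \left(-20 + P\right)$)
$\frac{1}{-960507 + o{\left(\left(56 + 209\right) + 180 \right)}} = \frac{1}{-960507 + \left(9600 + \left(\left(56 + 209\right) + 180\right)^{2} - 500 \left(\left(56 + 209\right) + 180\right)\right)} = \frac{1}{-960507 + \left(9600 + \left(265 + 180\right)^{2} - 500 \left(265 + 180\right)\right)} = \frac{1}{-960507 + \left(9600 + 445^{2} - 222500\right)} = \frac{1}{-960507 + \left(9600 + 198025 - 222500\right)} = \frac{1}{-960507 - 14875} = \frac{1}{-975382} = - \frac{1}{975382}$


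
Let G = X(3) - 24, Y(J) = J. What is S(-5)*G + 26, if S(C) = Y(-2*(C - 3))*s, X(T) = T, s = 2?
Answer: -646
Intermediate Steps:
S(C) = 12 - 4*C (S(C) = -2*(C - 3)*2 = -2*(-3 + C)*2 = (6 - 2*C)*2 = 12 - 4*C)
G = -21 (G = 3 - 24 = -21)
S(-5)*G + 26 = (12 - 4*(-5))*(-21) + 26 = (12 + 20)*(-21) + 26 = 32*(-21) + 26 = -672 + 26 = -646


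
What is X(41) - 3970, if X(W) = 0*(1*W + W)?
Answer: -3970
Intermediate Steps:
X(W) = 0 (X(W) = 0*(W + W) = 0*(2*W) = 0)
X(41) - 3970 = 0 - 3970 = -3970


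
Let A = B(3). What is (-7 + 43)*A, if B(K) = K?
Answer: 108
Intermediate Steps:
A = 3
(-7 + 43)*A = (-7 + 43)*3 = 36*3 = 108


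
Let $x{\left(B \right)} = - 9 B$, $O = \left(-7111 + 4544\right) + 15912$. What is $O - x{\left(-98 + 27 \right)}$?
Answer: $12706$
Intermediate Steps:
$O = 13345$ ($O = -2567 + 15912 = 13345$)
$O - x{\left(-98 + 27 \right)} = 13345 - - 9 \left(-98 + 27\right) = 13345 - \left(-9\right) \left(-71\right) = 13345 - 639 = 12706$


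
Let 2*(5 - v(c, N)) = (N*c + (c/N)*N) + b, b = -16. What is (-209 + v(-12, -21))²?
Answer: 99856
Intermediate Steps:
v(c, N) = 13 - c/2 - N*c/2 (v(c, N) = 5 - ((N*c + (c/N)*N) - 16)/2 = 5 - ((N*c + c) - 16)/2 = 5 - ((c + N*c) - 16)/2 = 5 - (-16 + c + N*c)/2 = 5 + (8 - c/2 - N*c/2) = 13 - c/2 - N*c/2)
(-209 + v(-12, -21))² = (-209 + (13 - ½*(-12) - ½*(-21)*(-12)))² = (-209 + (13 + 6 - 126))² = (-209 - 107)² = (-316)² = 99856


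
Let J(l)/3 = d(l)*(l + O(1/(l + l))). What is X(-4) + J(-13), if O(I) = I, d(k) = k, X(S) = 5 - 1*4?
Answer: 1019/2 ≈ 509.50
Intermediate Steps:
X(S) = 1 (X(S) = 5 - 4 = 1)
J(l) = 3*l*(l + 1/(2*l)) (J(l) = 3*(l*(l + 1/(l + l))) = 3*(l*(l + 1/(2*l))) = 3*l*(l + 1/(2*l)))
X(-4) + J(-13) = 1 + (3/2 + 3*(-13)²) = 1 + (3/2 + 3*169) = 1 + (3/2 + 507) = 1 + 1017/2 = 1019/2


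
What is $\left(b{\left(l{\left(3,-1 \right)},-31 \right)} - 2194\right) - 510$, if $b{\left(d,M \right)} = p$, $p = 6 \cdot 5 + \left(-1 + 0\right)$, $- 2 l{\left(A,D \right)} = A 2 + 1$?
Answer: $-2675$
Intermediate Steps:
$l{\left(A,D \right)} = - \frac{1}{2} - A$ ($l{\left(A,D \right)} = - \frac{A 2 + 1}{2} = - \frac{2 A + 1}{2} = - \frac{1 + 2 A}{2} = - \frac{1}{2} - A$)
$p = 29$ ($p = 30 - 1 = 29$)
$b{\left(d,M \right)} = 29$
$\left(b{\left(l{\left(3,-1 \right)},-31 \right)} - 2194\right) - 510 = \left(29 - 2194\right) - 510 = -2165 - 510 = -2675$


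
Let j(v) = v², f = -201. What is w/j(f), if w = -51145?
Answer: -51145/40401 ≈ -1.2659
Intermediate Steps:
w/j(f) = -51145/((-201)²) = -51145/40401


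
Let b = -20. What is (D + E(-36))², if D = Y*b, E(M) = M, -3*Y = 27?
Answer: 20736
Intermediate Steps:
Y = -9 (Y = -⅓*27 = -9)
D = 180 (D = -9*(-20) = 180)
(D + E(-36))² = (180 - 36)² = 144² = 20736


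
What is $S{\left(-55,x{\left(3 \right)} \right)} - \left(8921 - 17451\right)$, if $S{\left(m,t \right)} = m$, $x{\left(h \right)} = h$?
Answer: $8475$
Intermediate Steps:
$S{\left(-55,x{\left(3 \right)} \right)} - \left(8921 - 17451\right) = -55 - \left(8921 - 17451\right) = -55 - -8530 = -55 + 8530 = 8475$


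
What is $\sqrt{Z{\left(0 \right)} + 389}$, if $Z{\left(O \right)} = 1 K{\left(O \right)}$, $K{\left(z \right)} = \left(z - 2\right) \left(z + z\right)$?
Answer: $\sqrt{389} \approx 19.723$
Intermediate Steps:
$K{\left(z \right)} = 2 z \left(-2 + z\right)$ ($K{\left(z \right)} = \left(-2 + z\right) 2 z = 2 z \left(-2 + z\right)$)
$Z{\left(O \right)} = 2 O \left(-2 + O\right)$ ($Z{\left(O \right)} = 1 \cdot 2 O \left(-2 + O\right) = 2 O \left(-2 + O\right)$)
$\sqrt{Z{\left(0 \right)} + 389} = \sqrt{2 \cdot 0 \left(-2 + 0\right) + 389} = \sqrt{2 \cdot 0 \left(-2\right) + 389} = \sqrt{0 + 389} = \sqrt{389}$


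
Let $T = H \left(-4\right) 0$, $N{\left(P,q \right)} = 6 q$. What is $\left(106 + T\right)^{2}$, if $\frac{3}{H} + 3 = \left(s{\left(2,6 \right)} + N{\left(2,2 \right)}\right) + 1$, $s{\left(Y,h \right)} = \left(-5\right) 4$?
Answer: $11236$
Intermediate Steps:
$s{\left(Y,h \right)} = -20$
$H = - \frac{3}{10}$ ($H = \frac{3}{-3 + \left(\left(-20 + 6 \cdot 2\right) + 1\right)} = \frac{3}{-3 + \left(\left(-20 + 12\right) + 1\right)} = \frac{3}{-3 + \left(-8 + 1\right)} = \frac{3}{-3 - 7} = \frac{3}{-10} = 3 \left(- \frac{1}{10}\right) = - \frac{3}{10} \approx -0.3$)
$T = 0$ ($T = \left(- \frac{3}{10}\right) \left(-4\right) 0 = \frac{6}{5} \cdot 0 = 0$)
$\left(106 + T\right)^{2} = \left(106 + 0\right)^{2} = 106^{2} = 11236$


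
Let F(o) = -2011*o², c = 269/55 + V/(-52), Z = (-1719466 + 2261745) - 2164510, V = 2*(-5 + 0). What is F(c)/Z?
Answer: 106257943971/3317300171900 ≈ 0.032031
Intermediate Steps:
V = -10 (V = 2*(-5) = -10)
Z = -1622231 (Z = 542279 - 2164510 = -1622231)
c = 7269/1430 (c = 269/55 - 10/(-52) = 269*(1/55) - 10*(-1/52) = 269/55 + 5/26 = 7269/1430 ≈ 5.0832)
F(c)/Z = -2011*(7269/1430)²/(-1622231) = -2011*52838361/2044900*(-1/1622231) = -106257943971/2044900*(-1/1622231) = 106257943971/3317300171900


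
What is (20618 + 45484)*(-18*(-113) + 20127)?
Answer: 1464886422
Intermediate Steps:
(20618 + 45484)*(-18*(-113) + 20127) = 66102*(2034 + 20127) = 66102*22161 = 1464886422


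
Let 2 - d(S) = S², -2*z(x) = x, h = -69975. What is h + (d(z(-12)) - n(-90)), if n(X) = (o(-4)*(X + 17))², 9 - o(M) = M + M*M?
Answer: -117970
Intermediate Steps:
z(x) = -x/2
o(M) = 9 - M - M² (o(M) = 9 - (M + M*M) = 9 - (M + M²) = 9 + (-M - M²) = 9 - M - M²)
n(X) = (-51 - 3*X)² (n(X) = ((9 - 1*(-4) - 1*(-4)²)*(X + 17))² = ((9 + 4 - 1*16)*(17 + X))² = ((9 + 4 - 16)*(17 + X))² = (-3*(17 + X))² = (-51 - 3*X)²)
d(S) = 2 - S²
h + (d(z(-12)) - n(-90)) = -69975 + ((2 - (-½*(-12))²) - 9*(17 - 90)²) = -69975 + ((2 - 1*6²) - 9*(-73)²) = -69975 + ((2 - 1*36) - 9*5329) = -69975 + ((2 - 36) - 1*47961) = -69975 + (-34 - 47961) = -69975 - 47995 = -117970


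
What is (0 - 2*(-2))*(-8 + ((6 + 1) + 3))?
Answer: 8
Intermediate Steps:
(0 - 2*(-2))*(-8 + ((6 + 1) + 3)) = (0 + 4)*(-8 + (7 + 3)) = 4*(-8 + 10) = 4*2 = 8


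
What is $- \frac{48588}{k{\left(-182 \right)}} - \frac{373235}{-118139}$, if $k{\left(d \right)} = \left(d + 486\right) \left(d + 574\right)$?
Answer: $\frac{197640463}{71828512} \approx 2.7516$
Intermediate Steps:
$k{\left(d \right)} = \left(486 + d\right) \left(574 + d\right)$
$- \frac{48588}{k{\left(-182 \right)}} - \frac{373235}{-118139} = - \frac{48588}{278964 + \left(-182\right)^{2} + 1060 \left(-182\right)} - \frac{373235}{-118139} = - \frac{48588}{278964 + 33124 - 192920} - - \frac{373235}{118139} = - \frac{48588}{119168} + \frac{373235}{118139} = \left(-48588\right) \frac{1}{119168} + \frac{373235}{118139} = - \frac{12147}{29792} + \frac{373235}{118139} = \frac{197640463}{71828512}$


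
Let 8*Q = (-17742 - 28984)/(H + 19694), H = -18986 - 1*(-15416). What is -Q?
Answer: 23363/64496 ≈ 0.36224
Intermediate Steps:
H = -3570 (H = -18986 + 15416 = -3570)
Q = -23363/64496 (Q = ((-17742 - 28984)/(-3570 + 19694))/8 = (-46726/16124)/8 = (-46726*1/16124)/8 = (⅛)*(-23363/8062) = -23363/64496 ≈ -0.36224)
-Q = -1*(-23363/64496) = 23363/64496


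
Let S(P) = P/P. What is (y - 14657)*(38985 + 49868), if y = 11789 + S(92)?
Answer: -254741551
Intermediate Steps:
S(P) = 1
y = 11790 (y = 11789 + 1 = 11790)
(y - 14657)*(38985 + 49868) = (11790 - 14657)*(38985 + 49868) = -2867*88853 = -254741551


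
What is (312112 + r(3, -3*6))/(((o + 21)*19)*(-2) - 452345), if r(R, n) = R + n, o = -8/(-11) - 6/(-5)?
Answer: -17165335/24926893 ≈ -0.68863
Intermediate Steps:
o = 106/55 (o = -8*(-1/11) - 6*(-⅕) = 8/11 + 6/5 = 106/55 ≈ 1.9273)
(312112 + r(3, -3*6))/(((o + 21)*19)*(-2) - 452345) = (312112 + (3 - 3*6))/(((106/55 + 21)*19)*(-2) - 452345) = (312112 + (3 - 18))/(((1261/55)*19)*(-2) - 452345) = (312112 - 15)/((23959/55)*(-2) - 452345) = 312097/(-47918/55 - 452345) = 312097/(-24926893/55) = 312097*(-55/24926893) = -17165335/24926893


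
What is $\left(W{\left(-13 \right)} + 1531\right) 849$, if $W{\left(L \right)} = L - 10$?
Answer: $1280292$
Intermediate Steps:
$W{\left(L \right)} = -10 + L$ ($W{\left(L \right)} = L - 10 = -10 + L$)
$\left(W{\left(-13 \right)} + 1531\right) 849 = \left(\left(-10 - 13\right) + 1531\right) 849 = \left(-23 + 1531\right) 849 = 1508 \cdot 849 = 1280292$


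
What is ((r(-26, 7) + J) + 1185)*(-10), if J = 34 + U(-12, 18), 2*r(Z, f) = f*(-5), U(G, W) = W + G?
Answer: -12075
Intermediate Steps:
U(G, W) = G + W
r(Z, f) = -5*f/2 (r(Z, f) = (f*(-5))/2 = (-5*f)/2 = -5*f/2)
J = 40 (J = 34 + (-12 + 18) = 34 + 6 = 40)
((r(-26, 7) + J) + 1185)*(-10) = ((-5/2*7 + 40) + 1185)*(-10) = ((-35/2 + 40) + 1185)*(-10) = (45/2 + 1185)*(-10) = (2415/2)*(-10) = -12075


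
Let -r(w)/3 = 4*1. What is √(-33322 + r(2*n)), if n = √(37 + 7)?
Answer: I*√33334 ≈ 182.58*I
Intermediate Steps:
n = 2*√11 (n = √44 = 2*√11 ≈ 6.6332)
r(w) = -12
√(-33322 + r(2*n)) = √(-33322 - 12) = √(-33334) = I*√33334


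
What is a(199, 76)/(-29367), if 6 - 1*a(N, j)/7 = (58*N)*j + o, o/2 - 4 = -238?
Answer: 6137026/29367 ≈ 208.98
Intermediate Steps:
o = -468 (o = 8 + 2*(-238) = 8 - 476 = -468)
a(N, j) = 3318 - 406*N*j (a(N, j) = 42 - 7*((58*N)*j - 468) = 42 - 7*(58*N*j - 468) = 42 - 7*(-468 + 58*N*j) = 42 + (3276 - 406*N*j) = 3318 - 406*N*j)
a(199, 76)/(-29367) = (3318 - 406*199*76)/(-29367) = (3318 - 6140344)*(-1/29367) = -6137026*(-1/29367) = 6137026/29367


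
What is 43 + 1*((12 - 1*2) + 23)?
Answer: 76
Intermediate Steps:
43 + 1*((12 - 1*2) + 23) = 43 + 1*((12 - 2) + 23) = 43 + 1*(10 + 23) = 43 + 1*33 = 43 + 33 = 76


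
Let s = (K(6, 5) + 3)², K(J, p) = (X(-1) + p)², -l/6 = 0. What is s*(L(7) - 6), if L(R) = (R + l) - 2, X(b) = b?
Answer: -361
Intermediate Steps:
l = 0 (l = -6*0 = 0)
L(R) = -2 + R (L(R) = (R + 0) - 2 = R - 2 = -2 + R)
K(J, p) = (-1 + p)²
s = 361 (s = ((-1 + 5)² + 3)² = (4² + 3)² = (16 + 3)² = 19² = 361)
s*(L(7) - 6) = 361*((-2 + 7) - 6) = 361*(5 - 6) = 361*(-1) = -361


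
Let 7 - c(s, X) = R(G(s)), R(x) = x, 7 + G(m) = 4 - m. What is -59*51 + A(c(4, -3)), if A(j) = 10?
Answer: -2999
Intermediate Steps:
G(m) = -3 - m (G(m) = -7 + (4 - m) = -3 - m)
c(s, X) = 10 + s (c(s, X) = 7 - (-3 - s) = 7 + (3 + s) = 10 + s)
-59*51 + A(c(4, -3)) = -59*51 + 10 = -3009 + 10 = -2999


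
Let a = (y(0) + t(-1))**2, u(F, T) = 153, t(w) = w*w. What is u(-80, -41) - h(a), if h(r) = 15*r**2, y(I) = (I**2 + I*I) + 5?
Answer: -19287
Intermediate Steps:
t(w) = w**2
y(I) = 5 + 2*I**2 (y(I) = (I**2 + I**2) + 5 = 2*I**2 + 5 = 5 + 2*I**2)
a = 36 (a = ((5 + 2*0**2) + (-1)**2)**2 = ((5 + 2*0) + 1)**2 = ((5 + 0) + 1)**2 = (5 + 1)**2 = 6**2 = 36)
u(-80, -41) - h(a) = 153 - 15*36**2 = 153 - 15*1296 = 153 - 1*19440 = 153 - 19440 = -19287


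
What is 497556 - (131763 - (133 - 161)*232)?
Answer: 359297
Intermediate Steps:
497556 - (131763 - (133 - 161)*232) = 497556 - (131763 - (-28)*232) = 497556 - (131763 - 1*(-6496)) = 497556 - (131763 + 6496) = 497556 - 1*138259 = 497556 - 138259 = 359297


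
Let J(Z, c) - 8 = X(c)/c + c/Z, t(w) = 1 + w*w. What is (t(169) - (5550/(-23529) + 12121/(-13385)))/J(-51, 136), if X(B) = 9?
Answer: 1223395064586504/231267756665 ≈ 5290.0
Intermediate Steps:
t(w) = 1 + w²
J(Z, c) = 8 + 9/c + c/Z (J(Z, c) = 8 + (9/c + c/Z) = 8 + 9/c + c/Z)
(t(169) - (5550/(-23529) + 12121/(-13385)))/J(-51, 136) = ((1 + 169²) - (5550/(-23529) + 12121/(-13385)))/(8 + 9/136 + 136/(-51)) = ((1 + 28561) - (5550*(-1/23529) + 12121*(-1/13385)))/(8 + 9*(1/136) + 136*(-1/51)) = (28562 - (-1850/7843 - 12121/13385))/(8 + 9/136 - 8/3) = (28562 - 1*(-119827253/104978555))/(2203/408) = (28562 + 119827253/104978555)*(408/2203) = (2998517315163/104978555)*(408/2203) = 1223395064586504/231267756665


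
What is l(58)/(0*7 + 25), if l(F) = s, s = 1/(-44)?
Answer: -1/1100 ≈ -0.00090909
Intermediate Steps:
s = -1/44 ≈ -0.022727
l(F) = -1/44
l(58)/(0*7 + 25) = -1/(44*(0*7 + 25)) = -1/(44*(0 + 25)) = -1/44/25 = -1/44*1/25 = -1/1100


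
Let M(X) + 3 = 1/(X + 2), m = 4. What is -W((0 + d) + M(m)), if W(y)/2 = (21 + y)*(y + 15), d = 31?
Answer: -76405/18 ≈ -4244.7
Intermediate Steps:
M(X) = -3 + 1/(2 + X) (M(X) = -3 + 1/(X + 2) = -3 + 1/(2 + X))
W(y) = 2*(15 + y)*(21 + y) (W(y) = 2*((21 + y)*(y + 15)) = 2*((21 + y)*(15 + y)) = 2*((15 + y)*(21 + y)) = 2*(15 + y)*(21 + y))
-W((0 + d) + M(m)) = -(630 + 2*((0 + 31) + (-5 - 3*4)/(2 + 4))² + 72*((0 + 31) + (-5 - 3*4)/(2 + 4))) = -(630 + 2*(31 + (-5 - 12)/6)² + 72*(31 + (-5 - 12)/6)) = -(630 + 2*(31 + (⅙)*(-17))² + 72*(31 + (⅙)*(-17))) = -(630 + 2*(31 - 17/6)² + 72*(31 - 17/6)) = -(630 + 2*(169/6)² + 72*(169/6)) = -(630 + 2*(28561/36) + 2028) = -(630 + 28561/18 + 2028) = -1*76405/18 = -76405/18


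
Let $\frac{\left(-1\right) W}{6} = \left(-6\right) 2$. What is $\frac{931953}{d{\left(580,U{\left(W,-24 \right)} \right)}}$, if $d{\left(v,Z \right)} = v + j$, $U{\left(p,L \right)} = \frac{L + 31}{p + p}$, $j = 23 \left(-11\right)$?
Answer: $\frac{310651}{109} \approx 2850.0$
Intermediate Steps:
$j = -253$
$W = 72$ ($W = - 6 \left(\left(-6\right) 2\right) = \left(-6\right) \left(-12\right) = 72$)
$U{\left(p,L \right)} = \frac{31 + L}{2 p}$
$d{\left(v,Z \right)} = -253 + v$ ($d{\left(v,Z \right)} = v - 253 = -253 + v$)
$\frac{931953}{d{\left(580,U{\left(W,-24 \right)} \right)}} = \frac{931953}{-253 + 580} = \frac{931953}{327} = 931953 \cdot \frac{1}{327} = \frac{310651}{109}$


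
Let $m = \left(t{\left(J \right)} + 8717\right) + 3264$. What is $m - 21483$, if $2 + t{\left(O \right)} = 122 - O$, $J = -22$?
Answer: $-9360$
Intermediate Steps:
$t{\left(O \right)} = 120 - O$ ($t{\left(O \right)} = -2 - \left(-122 + O\right) = 120 - O$)
$m = 12123$ ($m = \left(\left(120 - -22\right) + 8717\right) + 3264 = \left(\left(120 + 22\right) + 8717\right) + 3264 = \left(142 + 8717\right) + 3264 = 8859 + 3264 = 12123$)
$m - 21483 = 12123 - 21483 = -9360$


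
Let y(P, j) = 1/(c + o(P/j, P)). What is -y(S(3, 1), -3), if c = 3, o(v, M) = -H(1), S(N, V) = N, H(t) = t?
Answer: -½ ≈ -0.50000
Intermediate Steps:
o(v, M) = -1 (o(v, M) = -1*1 = -1)
y(P, j) = ½ (y(P, j) = 1/(3 - 1) = 1/2 = ½)
-y(S(3, 1), -3) = -1*½ = -½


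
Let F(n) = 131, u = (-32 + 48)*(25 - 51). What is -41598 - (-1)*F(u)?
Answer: -41467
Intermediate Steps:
u = -416 (u = 16*(-26) = -416)
-41598 - (-1)*F(u) = -41598 - (-1)*131 = -41598 - 1*(-131) = -41598 + 131 = -41467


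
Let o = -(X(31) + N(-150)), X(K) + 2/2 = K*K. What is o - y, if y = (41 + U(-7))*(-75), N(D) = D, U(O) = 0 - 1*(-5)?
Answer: 2640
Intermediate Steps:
X(K) = -1 + K² (X(K) = -1 + K*K = -1 + K²)
U(O) = 5 (U(O) = 0 + 5 = 5)
y = -3450 (y = (41 + 5)*(-75) = 46*(-75) = -3450)
o = -810 (o = -((-1 + 31²) - 150) = -((-1 + 961) - 150) = -(960 - 150) = -1*810 = -810)
o - y = -810 - 1*(-3450) = -810 + 3450 = 2640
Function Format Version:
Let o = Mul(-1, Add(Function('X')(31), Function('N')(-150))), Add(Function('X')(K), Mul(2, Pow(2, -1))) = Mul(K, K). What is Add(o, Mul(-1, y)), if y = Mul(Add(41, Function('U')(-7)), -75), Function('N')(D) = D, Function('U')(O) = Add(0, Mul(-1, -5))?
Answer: 2640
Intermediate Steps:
Function('X')(K) = Add(-1, Pow(K, 2)) (Function('X')(K) = Add(-1, Mul(K, K)) = Add(-1, Pow(K, 2)))
Function('U')(O) = 5 (Function('U')(O) = Add(0, 5) = 5)
y = -3450 (y = Mul(Add(41, 5), -75) = Mul(46, -75) = -3450)
o = -810 (o = Mul(-1, Add(Add(-1, Pow(31, 2)), -150)) = Mul(-1, Add(Add(-1, 961), -150)) = Mul(-1, Add(960, -150)) = Mul(-1, 810) = -810)
Add(o, Mul(-1, y)) = Add(-810, Mul(-1, -3450)) = Add(-810, 3450) = 2640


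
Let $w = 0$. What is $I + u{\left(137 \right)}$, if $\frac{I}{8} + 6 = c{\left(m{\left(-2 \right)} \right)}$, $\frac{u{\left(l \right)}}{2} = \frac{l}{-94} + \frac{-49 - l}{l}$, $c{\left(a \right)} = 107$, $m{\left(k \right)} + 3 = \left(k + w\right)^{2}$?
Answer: $\frac{5166459}{6439} \approx 802.37$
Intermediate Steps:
$m{\left(k \right)} = -3 + k^{2}$ ($m{\left(k \right)} = -3 + \left(k + 0\right)^{2} = -3 + k^{2}$)
$u{\left(l \right)} = - \frac{l}{47} + \frac{2 \left(-49 - l\right)}{l}$ ($u{\left(l \right)} = 2 \left(\frac{l}{-94} + \frac{-49 - l}{l}\right) = 2 \left(l \left(- \frac{1}{94}\right) + \frac{-49 - l}{l}\right) = 2 \left(- \frac{l}{94} + \frac{-49 - l}{l}\right) = - \frac{l}{47} + \frac{2 \left(-49 - l\right)}{l}$)
$I = 808$ ($I = -48 + 8 \cdot 107 = -48 + 856 = 808$)
$I + u{\left(137 \right)} = 808 - \left(\frac{231}{47} + \frac{98}{137}\right) = 808 - \frac{36253}{6439} = \frac{5166459}{6439}$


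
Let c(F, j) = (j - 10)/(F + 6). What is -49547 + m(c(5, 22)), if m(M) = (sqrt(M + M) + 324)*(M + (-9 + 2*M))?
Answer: -565429/11 - 126*sqrt(66)/121 ≈ -51411.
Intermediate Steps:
c(F, j) = (-10 + j)/(6 + F)
m(M) = (-9 + 3*M)*(324 + sqrt(2)*sqrt(M)) (m(M) = (sqrt(2*M) + 324)*(-9 + 3*M) = (sqrt(2)*sqrt(M) + 324)*(-9 + 3*M) = (324 + sqrt(2)*sqrt(M))*(-9 + 3*M) = (-9 + 3*M)*(324 + sqrt(2)*sqrt(M)))
-49547 + m(c(5, 22)) = -49547 + (-2916 + 972*((-10 + 22)/(6 + 5)) - 9*sqrt(2)*sqrt((-10 + 22)/(6 + 5)) + 3*sqrt(2)*((-10 + 22)/(6 + 5))**(3/2)) = -49547 + (-2916 + 972*(12/11) - 9*sqrt(2)*sqrt(12/11) + 3*sqrt(2)*(12/11)**(3/2)) = -49547 + (-2916 + 11664/11 - 9*sqrt(2)*2*sqrt(33)/11 + 3*sqrt(2)*(24*sqrt(33)/121)) = -49547 + (-2916 + 11664/11 - 18*sqrt(66)/11 + 72*sqrt(66)/121) = -49547 + (-20412/11 - 126*sqrt(66)/121) = -565429/11 - 126*sqrt(66)/121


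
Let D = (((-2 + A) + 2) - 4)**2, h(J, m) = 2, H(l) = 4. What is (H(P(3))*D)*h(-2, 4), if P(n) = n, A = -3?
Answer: 392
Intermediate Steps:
D = 49 (D = (((-2 - 3) + 2) - 4)**2 = ((-5 + 2) - 4)**2 = (-3 - 4)**2 = (-7)**2 = 49)
(H(P(3))*D)*h(-2, 4) = (4*49)*2 = 196*2 = 392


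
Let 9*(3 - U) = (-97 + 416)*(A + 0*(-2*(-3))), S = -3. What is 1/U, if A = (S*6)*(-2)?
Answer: -1/1273 ≈ -0.00078555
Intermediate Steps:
A = 36 (A = -3*6*(-2) = -18*(-2) = 36)
U = -1273 (U = 3 - (-97 + 416)*(36 + 0*(-2*(-3)))/9 = 3 - 319*(36 + 0*6)/9 = 3 - 319*(36 + 0)/9 = 3 - 319*36/9 = 3 - ⅑*11484 = 3 - 1276 = -1273)
1/U = 1/(-1273) = -1/1273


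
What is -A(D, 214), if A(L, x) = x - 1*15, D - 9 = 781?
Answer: -199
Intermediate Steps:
D = 790 (D = 9 + 781 = 790)
A(L, x) = -15 + x (A(L, x) = x - 15 = -15 + x)
-A(D, 214) = -(-15 + 214) = -1*199 = -199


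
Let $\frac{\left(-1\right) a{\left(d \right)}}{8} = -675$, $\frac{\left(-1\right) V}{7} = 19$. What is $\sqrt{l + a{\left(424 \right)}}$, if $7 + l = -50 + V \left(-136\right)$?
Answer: $\sqrt{23431} \approx 153.07$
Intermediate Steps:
$V = -133$ ($V = \left(-7\right) 19 = -133$)
$a{\left(d \right)} = 5400$ ($a{\left(d \right)} = \left(-8\right) \left(-675\right) = 5400$)
$l = 18031$ ($l = -7 - -18038 = -7 + \left(-50 + 18088\right) = -7 + 18038 = 18031$)
$\sqrt{l + a{\left(424 \right)}} = \sqrt{18031 + 5400} = \sqrt{23431}$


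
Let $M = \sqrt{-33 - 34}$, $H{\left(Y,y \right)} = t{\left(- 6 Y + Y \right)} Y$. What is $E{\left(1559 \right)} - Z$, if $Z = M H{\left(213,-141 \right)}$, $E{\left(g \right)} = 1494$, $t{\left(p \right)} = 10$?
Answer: $1494 - 2130 i \sqrt{67} \approx 1494.0 - 17435.0 i$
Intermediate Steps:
$H{\left(Y,y \right)} = 10 Y$
$M = i \sqrt{67}$ ($M = \sqrt{-67} = i \sqrt{67} \approx 8.1853 i$)
$Z = 2130 i \sqrt{67}$ ($Z = i \sqrt{67} \cdot 10 \cdot 213 = i \sqrt{67} \cdot 2130 = 2130 i \sqrt{67} \approx 17435.0 i$)
$E{\left(1559 \right)} - Z = 1494 - 2130 i \sqrt{67}$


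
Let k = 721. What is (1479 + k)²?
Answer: 4840000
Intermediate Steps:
(1479 + k)² = (1479 + 721)² = 2200² = 4840000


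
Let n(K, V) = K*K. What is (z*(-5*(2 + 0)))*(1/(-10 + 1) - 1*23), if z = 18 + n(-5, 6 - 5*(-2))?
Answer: 89440/9 ≈ 9937.8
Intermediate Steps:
n(K, V) = K**2
z = 43 (z = 18 + (-5)**2 = 18 + 25 = 43)
(z*(-5*(2 + 0)))*(1/(-10 + 1) - 1*23) = (43*(-5*(2 + 0)))*(1/(-10 + 1) - 1*23) = (43*(-5*2))*(1/(-9) - 23) = (43*(-10))*(-1/9 - 23) = -430*(-208/9) = 89440/9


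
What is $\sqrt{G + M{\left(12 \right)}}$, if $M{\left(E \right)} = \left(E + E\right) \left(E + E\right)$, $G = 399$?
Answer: $5 \sqrt{39} \approx 31.225$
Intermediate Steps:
$M{\left(E \right)} = 4 E^{2}$ ($M{\left(E \right)} = 2 E 2 E = 4 E^{2}$)
$\sqrt{G + M{\left(12 \right)}} = \sqrt{399 + 4 \cdot 12^{2}} = \sqrt{399 + 4 \cdot 144} = \sqrt{399 + 576} = \sqrt{975} = 5 \sqrt{39}$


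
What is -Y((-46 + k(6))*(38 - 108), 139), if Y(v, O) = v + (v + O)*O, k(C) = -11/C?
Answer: -1464263/3 ≈ -4.8809e+5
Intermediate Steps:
Y(v, O) = v + O*(O + v) (Y(v, O) = v + (O + v)*O = v + O*(O + v))
-Y((-46 + k(6))*(38 - 108), 139) = -((-46 - 11/6)*(38 - 108) + 139**2 + 139*((-46 - 11/6)*(38 - 108))) = -((-46 - 11*1/6)*(-70) + 19321 + 139*((-46 - 11*1/6)*(-70))) = -((-46 - 11/6)*(-70) + 19321 + 139*((-46 - 11/6)*(-70))) = -(-287/6*(-70) + 19321 + 139*(-287/6*(-70))) = -(10045/3 + 19321 + 139*(10045/3)) = -(10045/3 + 19321 + 1396255/3) = -1*1464263/3 = -1464263/3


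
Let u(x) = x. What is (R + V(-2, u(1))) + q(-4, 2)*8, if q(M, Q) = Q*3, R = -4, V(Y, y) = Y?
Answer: 42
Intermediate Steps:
q(M, Q) = 3*Q
(R + V(-2, u(1))) + q(-4, 2)*8 = (-4 - 2) + (3*2)*8 = -6 + 6*8 = -6 + 48 = 42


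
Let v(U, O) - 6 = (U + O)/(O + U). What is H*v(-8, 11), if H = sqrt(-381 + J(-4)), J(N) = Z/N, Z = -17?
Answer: 7*I*sqrt(1507)/2 ≈ 135.87*I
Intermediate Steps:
v(U, O) = 7 (v(U, O) = 6 + (U + O)/(O + U) = 6 + (O + U)/(O + U) = 6 + 1 = 7)
J(N) = -17/N
H = I*sqrt(1507)/2 (H = sqrt(-381 - 17/(-4)) = sqrt(-381 - 17*(-1/4)) = sqrt(-381 + 17/4) = sqrt(-1507/4) = I*sqrt(1507)/2 ≈ 19.41*I)
H*v(-8, 11) = (I*sqrt(1507)/2)*7 = 7*I*sqrt(1507)/2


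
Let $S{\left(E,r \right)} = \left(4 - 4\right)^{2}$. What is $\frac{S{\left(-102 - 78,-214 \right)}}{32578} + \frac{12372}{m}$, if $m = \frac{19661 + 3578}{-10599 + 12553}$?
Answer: $\frac{24174888}{23239} \approx 1040.3$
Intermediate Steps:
$S{\left(E,r \right)} = 0$ ($S{\left(E,r \right)} = 0^{2} = 0$)
$m = \frac{23239}{1954} \approx 11.893$
$\frac{S{\left(-102 - 78,-214 \right)}}{32578} + \frac{12372}{m} = \frac{0}{32578} + \frac{12372}{\frac{23239}{1954}} = 0 \cdot \frac{1}{32578} + 12372 \cdot \frac{1954}{23239} = 0 + \frac{24174888}{23239} = \frac{24174888}{23239}$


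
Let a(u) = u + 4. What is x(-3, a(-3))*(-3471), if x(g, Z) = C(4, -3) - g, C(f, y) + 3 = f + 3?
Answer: -24297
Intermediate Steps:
a(u) = 4 + u
C(f, y) = f (C(f, y) = -3 + (f + 3) = -3 + (3 + f) = f)
x(g, Z) = 4 - g
x(-3, a(-3))*(-3471) = (4 - 1*(-3))*(-3471) = (4 + 3)*(-3471) = 7*(-3471) = -24297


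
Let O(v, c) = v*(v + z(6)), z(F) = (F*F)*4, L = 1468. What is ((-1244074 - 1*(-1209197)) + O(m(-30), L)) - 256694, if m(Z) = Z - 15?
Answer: -296026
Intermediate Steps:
z(F) = 4*F² (z(F) = F²*4 = 4*F²)
m(Z) = -15 + Z
O(v, c) = v*(144 + v) (O(v, c) = v*(v + 4*6²) = v*(v + 4*36) = v*(v + 144) = v*(144 + v))
((-1244074 - 1*(-1209197)) + O(m(-30), L)) - 256694 = ((-1244074 - 1*(-1209197)) + (-15 - 30)*(144 + (-15 - 30))) - 256694 = ((-1244074 + 1209197) - 45*(144 - 45)) - 256694 = (-34877 - 45*99) - 256694 = (-34877 - 4455) - 256694 = -39332 - 256694 = -296026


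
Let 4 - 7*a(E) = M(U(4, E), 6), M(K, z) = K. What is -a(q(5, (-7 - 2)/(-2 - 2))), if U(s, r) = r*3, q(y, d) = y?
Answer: 11/7 ≈ 1.5714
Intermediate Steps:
U(s, r) = 3*r
a(E) = 4/7 - 3*E/7
-a(q(5, (-7 - 2)/(-2 - 2))) = -(4/7 - 3/7*5) = -(4/7 - 15/7) = -1*(-11/7) = 11/7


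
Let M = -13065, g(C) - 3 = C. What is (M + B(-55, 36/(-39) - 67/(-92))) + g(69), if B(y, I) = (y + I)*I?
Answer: -18570014059/1430416 ≈ -12982.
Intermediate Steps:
g(C) = 3 + C
B(y, I) = I*(I + y) (B(y, I) = (I + y)*I = I*(I + y))
(M + B(-55, 36/(-39) - 67/(-92))) + g(69) = (-13065 + (36/(-39) - 67/(-92))*((36/(-39) - 67/(-92)) - 55)) + (3 + 69) = (-13065 + (36*(-1/39) - 67*(-1/92))*((36*(-1/39) - 67*(-1/92)) - 55)) + 72 = (-13065 + (-12/13 + 67/92)*((-12/13 + 67/92) - 55)) + 72 = (-13065 - 233*(-233/1196 - 55)/1196) + 72 = (-13065 - 233/1196*(-66013/1196)) + 72 = (-13065 + 15381029/1430416) + 72 = -18673004011/1430416 + 72 = -18570014059/1430416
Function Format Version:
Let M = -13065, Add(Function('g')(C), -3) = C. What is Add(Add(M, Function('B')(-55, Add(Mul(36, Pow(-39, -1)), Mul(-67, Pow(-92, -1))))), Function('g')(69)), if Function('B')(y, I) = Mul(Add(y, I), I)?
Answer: Rational(-18570014059, 1430416) ≈ -12982.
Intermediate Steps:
Function('g')(C) = Add(3, C)
Function('B')(y, I) = Mul(I, Add(I, y)) (Function('B')(y, I) = Mul(Add(I, y), I) = Mul(I, Add(I, y)))
Add(Add(M, Function('B')(-55, Add(Mul(36, Pow(-39, -1)), Mul(-67, Pow(-92, -1))))), Function('g')(69)) = Add(Add(-13065, Mul(Add(Mul(36, Pow(-39, -1)), Mul(-67, Pow(-92, -1))), Add(Add(Mul(36, Pow(-39, -1)), Mul(-67, Pow(-92, -1))), -55))), Add(3, 69)) = Add(Add(-13065, Mul(Add(Mul(36, Rational(-1, 39)), Mul(-67, Rational(-1, 92))), Add(Add(Mul(36, Rational(-1, 39)), Mul(-67, Rational(-1, 92))), -55))), 72) = Add(Add(-13065, Mul(Add(Rational(-12, 13), Rational(67, 92)), Add(Add(Rational(-12, 13), Rational(67, 92)), -55))), 72) = Add(Add(-13065, Mul(Rational(-233, 1196), Add(Rational(-233, 1196), -55))), 72) = Add(Add(-13065, Mul(Rational(-233, 1196), Rational(-66013, 1196))), 72) = Add(Add(-13065, Rational(15381029, 1430416)), 72) = Add(Rational(-18673004011, 1430416), 72) = Rational(-18570014059, 1430416)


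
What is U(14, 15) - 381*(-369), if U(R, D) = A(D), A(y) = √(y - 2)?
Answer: 140589 + √13 ≈ 1.4059e+5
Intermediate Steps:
A(y) = √(-2 + y)
U(R, D) = √(-2 + D)
U(14, 15) - 381*(-369) = √(-2 + 15) - 381*(-369) = √13 + 140589 = 140589 + √13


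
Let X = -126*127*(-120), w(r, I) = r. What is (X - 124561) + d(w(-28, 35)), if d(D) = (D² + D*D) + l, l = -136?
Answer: 1797111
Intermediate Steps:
X = 1920240 (X = -16002*(-120) = 1920240)
d(D) = -136 + 2*D² (d(D) = (D² + D*D) - 136 = (D² + D²) - 136 = 2*D² - 136 = -136 + 2*D²)
(X - 124561) + d(w(-28, 35)) = (1920240 - 124561) + (-136 + 2*(-28)²) = 1795679 + (-136 + 2*784) = 1795679 + (-136 + 1568) = 1795679 + 1432 = 1797111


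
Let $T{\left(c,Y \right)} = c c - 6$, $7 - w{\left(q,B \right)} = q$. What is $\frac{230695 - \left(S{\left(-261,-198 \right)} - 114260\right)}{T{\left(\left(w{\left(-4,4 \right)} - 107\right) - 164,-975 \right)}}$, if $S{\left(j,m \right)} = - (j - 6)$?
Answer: $\frac{172344}{33797} \approx 5.0994$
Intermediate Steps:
$S{\left(j,m \right)} = 6 - j$ ($S{\left(j,m \right)} = - (-6 + j) = 6 - j$)
$w{\left(q,B \right)} = 7 - q$
$T{\left(c,Y \right)} = -6 + c^{2}$ ($T{\left(c,Y \right)} = c^{2} - 6 = -6 + c^{2}$)
$\frac{230695 - \left(S{\left(-261,-198 \right)} - 114260\right)}{T{\left(\left(w{\left(-4,4 \right)} - 107\right) - 164,-975 \right)}} = \frac{230695 - \left(\left(6 - -261\right) - 114260\right)}{-6 + \left(\left(\left(7 - -4\right) - 107\right) - 164\right)^{2}} = \frac{230695 - \left(\left(6 + 261\right) - 114260\right)}{-6 + \left(\left(\left(7 + 4\right) - 107\right) - 164\right)^{2}} = \frac{230695 - \left(267 - 114260\right)}{-6 + \left(\left(11 - 107\right) - 164\right)^{2}} = \frac{230695 - -113993}{-6 + \left(-96 - 164\right)^{2}} = \frac{230695 + 113993}{-6 + \left(-260\right)^{2}} = \frac{344688}{-6 + 67600} = \frac{344688}{67594} = 344688 \cdot \frac{1}{67594} = \frac{172344}{33797}$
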